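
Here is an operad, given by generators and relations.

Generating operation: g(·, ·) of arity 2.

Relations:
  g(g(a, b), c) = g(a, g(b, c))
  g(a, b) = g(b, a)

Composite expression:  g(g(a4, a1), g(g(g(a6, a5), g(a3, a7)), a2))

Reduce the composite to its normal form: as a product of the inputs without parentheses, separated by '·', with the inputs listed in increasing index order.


Both nesting and order wash out for g; what remains is which a's occur.
g(a4, a1) spells out as a4 · a1
g(a6, a5) spells out as a6 · a5
g(a3, a7) spells out as a3 · a7
g(g(a6, a5), g(a3, a7)) spells out as a6 · a5 · a3 · a7
g(g(g(a6, a5), g(a3, a7)), a2) spells out as a6 · a5 · a3 · a7 · a2
g(g(a4, a1), g(g(g(a6, a5), g(a3, a7)), a2)) spells out as a4 · a1 · a6 · a5 · a3 · a7 · a2
rearranged into index order: a1 · a2 · a3 · a4 · a5 · a6 · a7

a1 · a2 · a3 · a4 · a5 · a6 · a7


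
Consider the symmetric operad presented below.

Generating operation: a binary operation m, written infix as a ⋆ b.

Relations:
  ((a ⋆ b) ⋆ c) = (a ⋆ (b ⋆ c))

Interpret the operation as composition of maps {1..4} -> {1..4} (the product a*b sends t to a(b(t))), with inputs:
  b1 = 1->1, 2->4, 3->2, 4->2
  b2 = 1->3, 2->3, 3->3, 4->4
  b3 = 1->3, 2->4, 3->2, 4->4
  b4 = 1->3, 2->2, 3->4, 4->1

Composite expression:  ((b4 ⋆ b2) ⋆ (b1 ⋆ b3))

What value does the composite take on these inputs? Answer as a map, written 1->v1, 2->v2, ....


1->4, 2->4, 3->1, 4->4

(b4 ⋆ b2) = 1->4, 2->4, 3->4, 4->1
(b1 ⋆ b3) = 1->2, 2->2, 3->4, 4->2
((b4 ⋆ b2) ⋆ (b1 ⋆ b3)) = 1->4, 2->4, 3->1, 4->4


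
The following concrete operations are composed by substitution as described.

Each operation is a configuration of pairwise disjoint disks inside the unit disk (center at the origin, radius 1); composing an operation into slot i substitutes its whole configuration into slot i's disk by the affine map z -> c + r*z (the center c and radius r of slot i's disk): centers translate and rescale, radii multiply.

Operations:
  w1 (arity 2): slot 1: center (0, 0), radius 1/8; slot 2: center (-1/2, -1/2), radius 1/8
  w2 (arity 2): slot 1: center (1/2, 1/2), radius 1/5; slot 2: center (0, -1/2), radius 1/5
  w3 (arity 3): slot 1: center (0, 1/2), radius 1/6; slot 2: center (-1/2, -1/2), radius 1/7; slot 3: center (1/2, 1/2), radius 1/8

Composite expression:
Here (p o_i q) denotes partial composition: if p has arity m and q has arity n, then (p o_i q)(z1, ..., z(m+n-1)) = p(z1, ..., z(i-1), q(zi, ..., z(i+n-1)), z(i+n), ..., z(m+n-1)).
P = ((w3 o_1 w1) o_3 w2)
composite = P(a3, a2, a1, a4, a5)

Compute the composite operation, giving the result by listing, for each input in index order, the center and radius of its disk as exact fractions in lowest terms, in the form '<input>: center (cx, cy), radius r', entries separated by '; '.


a1: center (-3/7, -3/7), radius 1/35; a2: center (-1/12, 5/12), radius 1/48; a3: center (0, 1/2), radius 1/48; a4: center (-1/2, -4/7), radius 1/35; a5: center (1/2, 1/2), radius 1/8

Nesting under w3 composes maps z -> c + r*z down each a-path.
tracing a3 down its 2-map path: center (0, 1/2), radius 1/48
tracing a2 down its 2-map path: center (-1/12, 5/12), radius 1/48
tracing a1 down its 2-map path: center (-3/7, -3/7), radius 1/35
tracing a4 down its 2-map path: center (-1/2, -4/7), radius 1/35
tracing a5 down its 1-map path: center (1/2, 1/2), radius 1/8


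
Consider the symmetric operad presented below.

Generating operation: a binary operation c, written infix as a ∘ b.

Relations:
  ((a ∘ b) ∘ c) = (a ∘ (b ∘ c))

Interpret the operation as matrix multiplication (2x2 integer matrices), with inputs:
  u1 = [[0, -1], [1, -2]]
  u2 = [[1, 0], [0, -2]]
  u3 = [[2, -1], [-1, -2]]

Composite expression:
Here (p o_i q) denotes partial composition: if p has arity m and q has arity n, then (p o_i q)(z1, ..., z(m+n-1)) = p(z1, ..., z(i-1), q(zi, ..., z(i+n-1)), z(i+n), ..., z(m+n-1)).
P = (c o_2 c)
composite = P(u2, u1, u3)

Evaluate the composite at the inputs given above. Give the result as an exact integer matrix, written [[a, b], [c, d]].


[[1, 2], [-8, -6]]

(u1 ∘ u3) = [[1, 2], [4, 3]]
(u2 ∘ (u1 ∘ u3)) = [[1, 2], [-8, -6]]


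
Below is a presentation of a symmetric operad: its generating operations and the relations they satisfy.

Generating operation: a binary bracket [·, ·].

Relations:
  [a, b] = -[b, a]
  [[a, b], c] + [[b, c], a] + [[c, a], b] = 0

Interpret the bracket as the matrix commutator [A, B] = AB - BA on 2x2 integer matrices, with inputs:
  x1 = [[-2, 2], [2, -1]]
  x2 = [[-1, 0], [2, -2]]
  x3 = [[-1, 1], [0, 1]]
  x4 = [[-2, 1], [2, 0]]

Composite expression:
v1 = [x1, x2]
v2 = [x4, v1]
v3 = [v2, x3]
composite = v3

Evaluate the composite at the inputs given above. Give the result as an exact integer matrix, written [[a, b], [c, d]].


[x1, x2] = [[4, -2], [4, -4]]
[x4, [x1, x2]] = [[8, -4], [24, -8]]
[[x4, [x1, x2]], x3] = [[-24, 8], [-48, 24]]

[[-24, 8], [-48, 24]]


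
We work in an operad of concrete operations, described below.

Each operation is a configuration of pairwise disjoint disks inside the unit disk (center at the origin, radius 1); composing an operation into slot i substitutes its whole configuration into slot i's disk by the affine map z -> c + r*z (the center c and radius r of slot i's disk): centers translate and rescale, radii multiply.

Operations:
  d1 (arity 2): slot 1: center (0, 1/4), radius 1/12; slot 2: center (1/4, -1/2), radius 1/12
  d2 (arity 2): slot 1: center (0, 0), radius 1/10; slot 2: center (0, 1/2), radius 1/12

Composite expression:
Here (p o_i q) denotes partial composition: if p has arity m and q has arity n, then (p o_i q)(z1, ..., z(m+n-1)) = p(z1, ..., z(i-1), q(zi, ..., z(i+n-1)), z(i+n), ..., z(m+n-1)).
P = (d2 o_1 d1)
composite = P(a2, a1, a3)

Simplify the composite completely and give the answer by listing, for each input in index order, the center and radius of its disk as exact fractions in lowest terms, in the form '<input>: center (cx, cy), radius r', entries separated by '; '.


a1: center (1/40, -1/20), radius 1/120; a2: center (0, 1/40), radius 1/120; a3: center (0, 1/2), radius 1/12

Affine substitution under d2: radii multiply and a-centers shift.
input a2: composing its 2 substitution steps yields center (0, 1/40), radius 1/120
input a1: composing its 2 substitution steps yields center (1/40, -1/20), radius 1/120
input a3: composing its 1 substitution step yields center (0, 1/2), radius 1/12


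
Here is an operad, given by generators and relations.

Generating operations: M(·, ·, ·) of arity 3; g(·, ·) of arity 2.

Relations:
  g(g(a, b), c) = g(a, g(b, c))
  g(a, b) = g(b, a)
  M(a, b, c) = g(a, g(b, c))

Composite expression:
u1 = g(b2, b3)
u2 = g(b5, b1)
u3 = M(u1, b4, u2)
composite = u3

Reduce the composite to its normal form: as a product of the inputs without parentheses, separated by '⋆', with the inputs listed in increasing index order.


Both nesting and order wash out for M; what remains is which b's occur.
g(b2, b3) unparenthesizes to b2 ⋆ b3
g(b5, b1) unparenthesizes to b5 ⋆ b1
M(g(b2, b3), b4, g(b5, b1)) unparenthesizes to b2 ⋆ b3 ⋆ b4 ⋆ b5 ⋆ b1
commutativity sorts the factors: b1 ⋆ b2 ⋆ b3 ⋆ b4 ⋆ b5

b1 ⋆ b2 ⋆ b3 ⋆ b4 ⋆ b5


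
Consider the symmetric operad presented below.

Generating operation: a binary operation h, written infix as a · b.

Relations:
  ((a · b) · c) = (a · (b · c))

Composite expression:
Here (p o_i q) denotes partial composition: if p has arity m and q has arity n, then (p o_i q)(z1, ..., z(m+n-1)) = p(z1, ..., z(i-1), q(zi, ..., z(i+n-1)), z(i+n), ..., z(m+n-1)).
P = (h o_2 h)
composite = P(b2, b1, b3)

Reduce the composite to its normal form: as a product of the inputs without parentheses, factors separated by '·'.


b2 · b1 · b3

The h-tree's shape is irrelevant; the b-reading-order decides.
(b1 · b3) reduces to b1 · b3
(b2 · (b1 · b3)) reduces to b2 · b1 · b3


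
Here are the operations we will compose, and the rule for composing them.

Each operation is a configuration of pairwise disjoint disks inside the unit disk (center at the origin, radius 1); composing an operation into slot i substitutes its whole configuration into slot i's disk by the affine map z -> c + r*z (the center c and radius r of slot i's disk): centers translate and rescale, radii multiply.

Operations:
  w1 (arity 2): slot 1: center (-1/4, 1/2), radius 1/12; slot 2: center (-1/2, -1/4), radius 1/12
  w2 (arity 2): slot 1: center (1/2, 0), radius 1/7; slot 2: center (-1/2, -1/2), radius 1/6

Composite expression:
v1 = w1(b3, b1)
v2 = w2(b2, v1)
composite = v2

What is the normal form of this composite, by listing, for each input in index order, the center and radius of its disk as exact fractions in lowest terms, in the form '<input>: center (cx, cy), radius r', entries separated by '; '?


b1: center (-7/12, -13/24), radius 1/72; b2: center (1/2, 0), radius 1/7; b3: center (-13/24, -5/12), radius 1/72


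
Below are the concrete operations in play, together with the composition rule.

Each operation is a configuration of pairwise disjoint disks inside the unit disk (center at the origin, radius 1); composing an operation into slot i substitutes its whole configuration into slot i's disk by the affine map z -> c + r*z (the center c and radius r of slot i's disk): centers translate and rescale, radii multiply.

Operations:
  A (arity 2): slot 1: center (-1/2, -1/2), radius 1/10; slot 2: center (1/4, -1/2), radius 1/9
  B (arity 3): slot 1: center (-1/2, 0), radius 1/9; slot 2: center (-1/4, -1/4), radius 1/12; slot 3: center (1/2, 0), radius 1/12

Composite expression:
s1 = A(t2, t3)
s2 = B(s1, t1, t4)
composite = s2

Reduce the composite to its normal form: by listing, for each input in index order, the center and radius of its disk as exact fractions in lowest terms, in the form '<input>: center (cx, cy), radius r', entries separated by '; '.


t1: center (-1/4, -1/4), radius 1/12; t2: center (-5/9, -1/18), radius 1/90; t3: center (-17/36, -1/18), radius 1/81; t4: center (1/2, 0), radius 1/12

Follow each t-input down from B: c' goes to c + r*c', radius to r*r'.
for t2, the 2-step affine chain lands on center (-5/9, -1/18), radius 1/90
for t3, the 2-step affine chain lands on center (-17/36, -1/18), radius 1/81
for t1, the 1-step affine chain lands on center (-1/4, -1/4), radius 1/12
for t4, the 1-step affine chain lands on center (1/2, 0), radius 1/12


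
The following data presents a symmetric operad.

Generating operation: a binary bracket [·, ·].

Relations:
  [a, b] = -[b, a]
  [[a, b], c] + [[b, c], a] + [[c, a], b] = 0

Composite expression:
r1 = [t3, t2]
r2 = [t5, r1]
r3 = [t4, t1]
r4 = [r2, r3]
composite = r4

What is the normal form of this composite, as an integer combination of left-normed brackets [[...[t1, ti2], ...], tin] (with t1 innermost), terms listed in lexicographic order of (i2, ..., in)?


[[[[t1, t4], t2], t3], t5] - [[[[t1, t4], t3], t2], t5] - [[[[t1, t4], t5], t2], t3] + [[[[t1, t4], t5], t3], t2]

Expand each bracket as ab - ba; the t1-initial words give the coefficients.
Composite bracket: [[t5, [t3, t2]], [t4, t1]]
Applying ab - ba throughout gives 16 signed words (2^4 = 16).
Only words starting with t1 matter:
  from t1t4t2t3t5, sign +1: term +[[[[t1, t4], t2], t3], t5]
  from t1t4t3t2t5, sign -1: term -[[[[t1, t4], t3], t2], t5]
  from t1t4t5t2t3, sign -1: term -[[[[t1, t4], t5], t2], t3]
  from t1t4t5t3t2, sign +1: term +[[[[t1, t4], t5], t3], t2]


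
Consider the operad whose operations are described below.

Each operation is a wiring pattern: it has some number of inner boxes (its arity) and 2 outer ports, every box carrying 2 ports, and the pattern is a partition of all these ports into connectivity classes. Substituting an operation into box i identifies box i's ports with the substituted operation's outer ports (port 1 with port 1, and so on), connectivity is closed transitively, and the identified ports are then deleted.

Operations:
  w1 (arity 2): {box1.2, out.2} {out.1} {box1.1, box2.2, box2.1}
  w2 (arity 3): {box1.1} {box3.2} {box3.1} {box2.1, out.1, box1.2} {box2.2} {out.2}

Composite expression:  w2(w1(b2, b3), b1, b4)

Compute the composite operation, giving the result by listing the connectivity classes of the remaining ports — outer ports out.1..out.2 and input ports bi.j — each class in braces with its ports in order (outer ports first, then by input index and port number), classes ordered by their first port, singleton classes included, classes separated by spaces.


{out.1, b1.1, b2.2} {out.2} {b1.2} {b2.1, b3.1, b3.2} {b4.1} {b4.2}


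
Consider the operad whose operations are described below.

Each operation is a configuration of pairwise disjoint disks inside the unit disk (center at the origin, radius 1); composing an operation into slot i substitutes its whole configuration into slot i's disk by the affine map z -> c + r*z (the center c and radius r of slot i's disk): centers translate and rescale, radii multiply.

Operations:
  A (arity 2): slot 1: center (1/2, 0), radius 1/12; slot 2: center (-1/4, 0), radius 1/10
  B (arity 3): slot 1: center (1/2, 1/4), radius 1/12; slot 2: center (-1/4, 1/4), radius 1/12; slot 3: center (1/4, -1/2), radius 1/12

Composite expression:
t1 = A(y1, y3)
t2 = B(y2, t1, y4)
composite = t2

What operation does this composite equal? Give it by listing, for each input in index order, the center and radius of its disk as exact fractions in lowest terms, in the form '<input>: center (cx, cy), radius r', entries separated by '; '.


y1: center (-5/24, 1/4), radius 1/144; y2: center (1/2, 1/4), radius 1/12; y3: center (-13/48, 1/4), radius 1/120; y4: center (1/4, -1/2), radius 1/12


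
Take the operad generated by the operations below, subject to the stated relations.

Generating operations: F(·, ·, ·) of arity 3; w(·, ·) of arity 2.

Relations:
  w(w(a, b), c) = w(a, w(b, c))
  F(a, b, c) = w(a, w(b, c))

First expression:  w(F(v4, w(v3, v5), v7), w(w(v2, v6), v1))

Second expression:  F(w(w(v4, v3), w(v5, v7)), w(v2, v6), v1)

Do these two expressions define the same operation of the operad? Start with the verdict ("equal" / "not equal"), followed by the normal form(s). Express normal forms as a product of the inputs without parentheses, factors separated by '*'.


Reducing the first expression gives v4 * v3 * v5 * v7 * v2 * v6 * v1
Reducing the second expression gives v4 * v3 * v5 * v7 * v2 * v6 * v1
The forms coincide; equal.

equal: each reduces to v4 * v3 * v5 * v7 * v2 * v6 * v1


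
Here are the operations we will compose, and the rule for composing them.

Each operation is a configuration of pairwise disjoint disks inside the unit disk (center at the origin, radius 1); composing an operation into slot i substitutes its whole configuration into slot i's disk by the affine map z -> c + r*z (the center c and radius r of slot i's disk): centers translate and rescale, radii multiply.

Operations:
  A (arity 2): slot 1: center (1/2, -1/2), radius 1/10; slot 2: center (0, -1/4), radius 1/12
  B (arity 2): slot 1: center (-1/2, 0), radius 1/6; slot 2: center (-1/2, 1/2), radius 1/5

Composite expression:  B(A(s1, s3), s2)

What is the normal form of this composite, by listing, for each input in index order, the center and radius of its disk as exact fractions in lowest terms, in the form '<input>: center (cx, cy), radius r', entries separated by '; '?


s1: center (-5/12, -1/12), radius 1/60; s2: center (-1/2, 1/2), radius 1/5; s3: center (-1/2, -1/24), radius 1/72

Each s-disk chains the slot maps above it in B; radii multiply.
s1 passes through 2 substitutions, ending at center (-5/12, -1/12), radius 1/60
s3 passes through 2 substitutions, ending at center (-1/2, -1/24), radius 1/72
s2 passes through 1 substitution, ending at center (-1/2, 1/2), radius 1/5


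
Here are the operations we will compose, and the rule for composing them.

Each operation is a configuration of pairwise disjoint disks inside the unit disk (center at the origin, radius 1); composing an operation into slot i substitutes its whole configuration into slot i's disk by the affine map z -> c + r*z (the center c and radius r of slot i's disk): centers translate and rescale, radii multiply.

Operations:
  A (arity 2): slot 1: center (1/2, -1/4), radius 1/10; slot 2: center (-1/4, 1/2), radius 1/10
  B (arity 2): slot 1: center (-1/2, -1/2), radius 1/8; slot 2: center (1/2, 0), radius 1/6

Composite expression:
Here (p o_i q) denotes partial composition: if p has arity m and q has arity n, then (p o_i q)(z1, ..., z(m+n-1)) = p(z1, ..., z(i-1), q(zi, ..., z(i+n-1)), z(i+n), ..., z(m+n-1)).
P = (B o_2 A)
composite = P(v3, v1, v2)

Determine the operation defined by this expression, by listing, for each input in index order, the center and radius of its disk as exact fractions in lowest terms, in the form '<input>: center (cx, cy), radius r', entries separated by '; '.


v1: center (7/12, -1/24), radius 1/60; v2: center (11/24, 1/12), radius 1/60; v3: center (-1/2, -1/2), radius 1/8


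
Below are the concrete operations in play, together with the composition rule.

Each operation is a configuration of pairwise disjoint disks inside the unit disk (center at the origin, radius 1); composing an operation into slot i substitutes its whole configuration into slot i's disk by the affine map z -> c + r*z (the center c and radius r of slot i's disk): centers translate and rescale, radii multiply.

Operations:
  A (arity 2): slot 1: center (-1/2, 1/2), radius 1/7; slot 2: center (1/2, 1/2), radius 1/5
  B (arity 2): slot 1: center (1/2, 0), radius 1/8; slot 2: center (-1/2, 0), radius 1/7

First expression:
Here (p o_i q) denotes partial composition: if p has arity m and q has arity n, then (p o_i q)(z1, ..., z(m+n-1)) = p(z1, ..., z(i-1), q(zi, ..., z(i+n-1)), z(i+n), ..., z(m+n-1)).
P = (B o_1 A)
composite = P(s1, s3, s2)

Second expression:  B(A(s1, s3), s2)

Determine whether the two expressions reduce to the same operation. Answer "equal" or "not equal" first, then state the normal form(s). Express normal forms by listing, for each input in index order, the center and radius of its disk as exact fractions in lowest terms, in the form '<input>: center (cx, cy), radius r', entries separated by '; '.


In normal form, the first expression is s1: center (7/16, 1/16), radius 1/56; s2: center (-1/2, 0), radius 1/7; s3: center (9/16, 1/16), radius 1/40
In normal form, the second expression is s1: center (7/16, 1/16), radius 1/56; s2: center (-1/2, 0), radius 1/7; s3: center (9/16, 1/16), radius 1/40
The forms coincide; equal.

equal: each reduces to s1: center (7/16, 1/16), radius 1/56; s2: center (-1/2, 0), radius 1/7; s3: center (9/16, 1/16), radius 1/40


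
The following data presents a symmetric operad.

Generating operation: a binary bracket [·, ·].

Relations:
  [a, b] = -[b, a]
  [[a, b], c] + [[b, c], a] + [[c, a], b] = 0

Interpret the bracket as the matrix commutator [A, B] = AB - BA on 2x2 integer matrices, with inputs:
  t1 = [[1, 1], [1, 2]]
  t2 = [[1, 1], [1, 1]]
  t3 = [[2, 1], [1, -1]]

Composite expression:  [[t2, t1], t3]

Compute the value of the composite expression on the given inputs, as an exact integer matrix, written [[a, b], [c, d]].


[[2, -3], [-3, -2]]


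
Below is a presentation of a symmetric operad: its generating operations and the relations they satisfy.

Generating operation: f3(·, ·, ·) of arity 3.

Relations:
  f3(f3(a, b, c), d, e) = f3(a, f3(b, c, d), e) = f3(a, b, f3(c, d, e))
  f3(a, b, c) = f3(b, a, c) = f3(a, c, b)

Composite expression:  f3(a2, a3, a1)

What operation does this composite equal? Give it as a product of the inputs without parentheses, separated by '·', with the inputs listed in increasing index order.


With f3 associative and commutative, the a-input set is all that matters.
f3(a2, a3, a1) linearizes to a2 · a3 · a1
rearranged into index order: a1 · a2 · a3

a1 · a2 · a3


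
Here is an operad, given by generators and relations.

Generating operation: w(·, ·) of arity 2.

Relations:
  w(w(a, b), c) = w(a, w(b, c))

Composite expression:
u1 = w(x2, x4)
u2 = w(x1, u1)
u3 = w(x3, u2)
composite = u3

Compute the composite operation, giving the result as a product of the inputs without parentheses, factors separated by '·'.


Every regrouping of w is equal, so read the x-inputs in written order.
w(x2, x4) reduces to x2 · x4
w(x1, w(x2, x4)) reduces to x1 · x2 · x4
w(x3, w(x1, w(x2, x4))) reduces to x3 · x1 · x2 · x4

x3 · x1 · x2 · x4


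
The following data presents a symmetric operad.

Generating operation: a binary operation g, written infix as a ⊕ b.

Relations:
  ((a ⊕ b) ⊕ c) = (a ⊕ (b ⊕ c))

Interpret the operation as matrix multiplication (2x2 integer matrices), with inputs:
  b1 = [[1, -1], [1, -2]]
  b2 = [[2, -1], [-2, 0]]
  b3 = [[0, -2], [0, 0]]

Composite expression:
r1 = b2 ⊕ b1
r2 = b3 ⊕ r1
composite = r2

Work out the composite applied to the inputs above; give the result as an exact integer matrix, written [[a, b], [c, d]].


[[4, -4], [0, 0]]

(b2 ⊕ b1) = [[1, 0], [-2, 2]]
(b3 ⊕ (b2 ⊕ b1)) = [[4, -4], [0, 0]]


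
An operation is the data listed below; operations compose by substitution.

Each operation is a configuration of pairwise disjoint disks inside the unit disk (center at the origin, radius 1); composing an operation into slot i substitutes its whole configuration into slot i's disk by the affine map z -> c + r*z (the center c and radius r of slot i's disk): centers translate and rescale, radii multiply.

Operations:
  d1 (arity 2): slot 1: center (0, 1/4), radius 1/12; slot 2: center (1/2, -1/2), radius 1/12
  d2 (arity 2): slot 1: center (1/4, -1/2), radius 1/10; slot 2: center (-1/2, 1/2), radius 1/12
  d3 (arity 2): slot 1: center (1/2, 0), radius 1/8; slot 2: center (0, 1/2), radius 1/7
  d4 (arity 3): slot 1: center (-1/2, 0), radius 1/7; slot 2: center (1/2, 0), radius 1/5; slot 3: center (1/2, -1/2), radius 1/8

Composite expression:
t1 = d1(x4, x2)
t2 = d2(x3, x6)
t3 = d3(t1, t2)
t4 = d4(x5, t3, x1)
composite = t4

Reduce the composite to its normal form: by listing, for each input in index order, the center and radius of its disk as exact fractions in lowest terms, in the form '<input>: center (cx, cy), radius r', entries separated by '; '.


Follow each x-input down from d4: c' goes to c + r*c', radius to r*r'.
tracing x5 down its 1-map path: center (-1/2, 0), radius 1/7
tracing x4 down its 3-map path: center (3/5, 1/160), radius 1/480
tracing x2 down its 3-map path: center (49/80, -1/80), radius 1/480
tracing x3 down its 3-map path: center (71/140, 3/35), radius 1/350
tracing x6 down its 3-map path: center (17/35, 4/35), radius 1/420
tracing x1 down its 1-map path: center (1/2, -1/2), radius 1/8

x1: center (1/2, -1/2), radius 1/8; x2: center (49/80, -1/80), radius 1/480; x3: center (71/140, 3/35), radius 1/350; x4: center (3/5, 1/160), radius 1/480; x5: center (-1/2, 0), radius 1/7; x6: center (17/35, 4/35), radius 1/420


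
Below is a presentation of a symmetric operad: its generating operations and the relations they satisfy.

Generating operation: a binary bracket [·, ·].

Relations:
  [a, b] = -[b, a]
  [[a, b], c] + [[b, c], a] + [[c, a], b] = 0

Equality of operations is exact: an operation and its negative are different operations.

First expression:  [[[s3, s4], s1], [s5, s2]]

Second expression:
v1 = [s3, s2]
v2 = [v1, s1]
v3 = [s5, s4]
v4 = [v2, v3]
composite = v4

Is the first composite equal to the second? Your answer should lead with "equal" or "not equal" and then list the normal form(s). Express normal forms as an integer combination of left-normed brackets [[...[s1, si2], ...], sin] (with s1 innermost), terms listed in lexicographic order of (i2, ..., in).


not equal; first: [[[[s1, s3], s4], s2], s5] - [[[[s1, s3], s4], s5], s2] - [[[[s1, s4], s3], s2], s5] + [[[[s1, s4], s3], s5], s2]; second: -[[[[s1, s2], s3], s4], s5] + [[[[s1, s2], s3], s5], s4] + [[[[s1, s3], s2], s4], s5] - [[[[s1, s3], s2], s5], s4]

In normal form, the first expression is [[[[s1, s3], s4], s2], s5] - [[[[s1, s3], s4], s5], s2] - [[[[s1, s4], s3], s2], s5] + [[[[s1, s4], s3], s5], s2]
In normal form, the second expression is -[[[[s1, s2], s3], s4], s5] + [[[[s1, s2], s3], s5], s4] + [[[[s1, s3], s2], s4], s5] - [[[[s1, s3], s2], s5], s4]
Different reductions; not equal.


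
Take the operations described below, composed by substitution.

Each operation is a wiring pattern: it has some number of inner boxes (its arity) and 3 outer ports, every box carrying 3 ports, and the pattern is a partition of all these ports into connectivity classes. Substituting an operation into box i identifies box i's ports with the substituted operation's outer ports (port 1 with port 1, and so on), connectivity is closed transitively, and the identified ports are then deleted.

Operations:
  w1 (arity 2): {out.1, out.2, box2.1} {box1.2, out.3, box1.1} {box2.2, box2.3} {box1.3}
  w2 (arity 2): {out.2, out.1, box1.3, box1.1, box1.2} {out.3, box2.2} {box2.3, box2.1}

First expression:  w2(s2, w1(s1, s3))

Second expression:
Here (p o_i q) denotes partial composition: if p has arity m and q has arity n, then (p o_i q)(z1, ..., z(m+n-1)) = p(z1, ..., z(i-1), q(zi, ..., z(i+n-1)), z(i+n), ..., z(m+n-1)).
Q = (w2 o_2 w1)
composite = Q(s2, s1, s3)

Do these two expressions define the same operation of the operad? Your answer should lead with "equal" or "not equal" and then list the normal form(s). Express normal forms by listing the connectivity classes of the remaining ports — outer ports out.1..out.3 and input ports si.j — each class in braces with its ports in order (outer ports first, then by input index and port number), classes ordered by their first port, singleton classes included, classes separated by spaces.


equal; the common form is {out.1, out.2, s2.1, s2.2, s2.3} {out.3, s1.1, s1.2, s3.1} {s1.3} {s3.2, s3.3}


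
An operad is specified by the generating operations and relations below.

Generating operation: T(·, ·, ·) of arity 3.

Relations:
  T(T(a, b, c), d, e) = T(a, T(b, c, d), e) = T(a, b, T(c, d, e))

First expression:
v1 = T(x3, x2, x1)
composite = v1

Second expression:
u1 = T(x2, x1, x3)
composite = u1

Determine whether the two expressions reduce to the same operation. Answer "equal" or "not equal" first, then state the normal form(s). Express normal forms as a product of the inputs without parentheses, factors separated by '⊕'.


not equal: they reduce to x3 ⊕ x2 ⊕ x1 and x2 ⊕ x1 ⊕ x3

In normal form, the first expression is x3 ⊕ x2 ⊕ x1
In normal form, the second expression is x2 ⊕ x1 ⊕ x3
Distinct normal forms: not equal.


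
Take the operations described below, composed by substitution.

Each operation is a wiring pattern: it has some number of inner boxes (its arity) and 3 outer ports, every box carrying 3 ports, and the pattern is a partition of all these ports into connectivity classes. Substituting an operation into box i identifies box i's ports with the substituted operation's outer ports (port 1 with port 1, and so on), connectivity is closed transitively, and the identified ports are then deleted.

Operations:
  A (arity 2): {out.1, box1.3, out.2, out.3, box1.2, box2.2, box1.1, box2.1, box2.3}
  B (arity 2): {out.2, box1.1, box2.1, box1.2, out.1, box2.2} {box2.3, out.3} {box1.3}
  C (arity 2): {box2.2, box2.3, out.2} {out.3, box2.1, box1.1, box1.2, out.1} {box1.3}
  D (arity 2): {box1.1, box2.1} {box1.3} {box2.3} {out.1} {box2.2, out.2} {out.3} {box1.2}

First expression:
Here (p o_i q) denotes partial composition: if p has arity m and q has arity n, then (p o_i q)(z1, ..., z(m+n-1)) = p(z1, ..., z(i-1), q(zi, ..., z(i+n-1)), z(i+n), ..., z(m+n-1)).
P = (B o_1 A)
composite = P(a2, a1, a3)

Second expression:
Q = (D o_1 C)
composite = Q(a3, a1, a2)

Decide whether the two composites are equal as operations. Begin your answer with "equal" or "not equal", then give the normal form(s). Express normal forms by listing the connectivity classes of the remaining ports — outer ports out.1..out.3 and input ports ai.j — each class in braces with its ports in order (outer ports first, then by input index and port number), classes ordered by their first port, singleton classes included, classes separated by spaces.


In normal form, the first expression is {out.1, out.2, a1.1, a1.2, a1.3, a2.1, a2.2, a2.3, a3.1, a3.2} {out.3, a3.3}
In normal form, the second expression is {out.1} {out.2, a2.2} {out.3} {a1.1, a2.1, a3.1, a3.2} {a1.2, a1.3} {a2.3} {a3.3}
They disagree, so not equal.

not equal; first: {out.1, out.2, a1.1, a1.2, a1.3, a2.1, a2.2, a2.3, a3.1, a3.2} {out.3, a3.3}; second: {out.1} {out.2, a2.2} {out.3} {a1.1, a2.1, a3.1, a3.2} {a1.2, a1.3} {a2.3} {a3.3}


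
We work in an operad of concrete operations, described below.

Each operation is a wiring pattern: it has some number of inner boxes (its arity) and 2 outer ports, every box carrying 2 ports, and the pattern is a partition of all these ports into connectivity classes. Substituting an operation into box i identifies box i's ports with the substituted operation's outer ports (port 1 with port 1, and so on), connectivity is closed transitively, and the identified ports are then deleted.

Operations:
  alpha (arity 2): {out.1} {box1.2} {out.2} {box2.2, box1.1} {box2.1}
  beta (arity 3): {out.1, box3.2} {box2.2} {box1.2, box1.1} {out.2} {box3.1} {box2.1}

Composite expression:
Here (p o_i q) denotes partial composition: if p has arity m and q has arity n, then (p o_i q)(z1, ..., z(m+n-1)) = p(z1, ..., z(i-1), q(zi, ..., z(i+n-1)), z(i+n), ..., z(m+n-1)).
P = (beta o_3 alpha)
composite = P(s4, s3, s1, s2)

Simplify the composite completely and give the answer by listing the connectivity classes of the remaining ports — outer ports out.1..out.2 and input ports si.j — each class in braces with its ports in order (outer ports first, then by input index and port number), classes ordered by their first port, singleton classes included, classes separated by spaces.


{out.1} {out.2} {s1.1, s2.2} {s1.2} {s2.1} {s3.1} {s3.2} {s4.1, s4.2}

Two ports join when wires chain via beta-identified ports.
stage alpha: inputs (s1, s2), connectivity {out.1} {out.2} {s1.1, s2.2} {s1.2} {s2.1}, out.j its boundary
stage beta: inputs (s4, s3, s1, s2), connectivity {out.1} {out.2} {s1.1, s2.2} {s1.2} {s2.1} {s3.1} {s3.2} {s4.1, s4.2}, out.j its boundary


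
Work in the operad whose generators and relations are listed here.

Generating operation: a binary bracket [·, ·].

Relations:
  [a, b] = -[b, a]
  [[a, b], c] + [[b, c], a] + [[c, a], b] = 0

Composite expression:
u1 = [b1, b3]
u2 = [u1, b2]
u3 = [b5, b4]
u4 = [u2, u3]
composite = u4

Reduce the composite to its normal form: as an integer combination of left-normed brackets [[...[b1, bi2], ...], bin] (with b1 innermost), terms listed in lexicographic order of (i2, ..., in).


Expand each bracket as ab - ba; the b1-initial words give the coefficients.
Composite bracket: [[[b1, b3], b2], [b5, b4]]
Under [a, b] = ab - ba we get 16 signed associative words (2^4 = 16).
Words beginning with b1 determine it all:
  sign of b1b3b2b4b5 is -1, so it contributes -[[[[b1, b3], b2], b4], b5]
  sign of b1b3b2b5b4 is +1, so it contributes +[[[[b1, b3], b2], b5], b4]

-[[[[b1, b3], b2], b4], b5] + [[[[b1, b3], b2], b5], b4]


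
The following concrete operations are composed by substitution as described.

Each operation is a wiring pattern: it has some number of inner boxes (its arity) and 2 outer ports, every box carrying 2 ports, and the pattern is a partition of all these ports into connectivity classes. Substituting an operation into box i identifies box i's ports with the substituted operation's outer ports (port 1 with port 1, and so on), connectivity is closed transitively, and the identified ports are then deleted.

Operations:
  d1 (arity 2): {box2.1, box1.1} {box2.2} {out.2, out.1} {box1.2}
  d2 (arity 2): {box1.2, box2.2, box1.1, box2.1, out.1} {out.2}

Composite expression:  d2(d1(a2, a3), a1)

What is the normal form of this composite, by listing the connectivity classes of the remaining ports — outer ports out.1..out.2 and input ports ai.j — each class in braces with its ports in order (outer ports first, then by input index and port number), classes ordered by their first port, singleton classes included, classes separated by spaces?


{out.1, a1.1, a1.2} {out.2} {a2.1, a3.1} {a2.2} {a3.2}

Substituting into d2 glues patterns; closure does the rest.
d1 over (a2, a3) gives {out.1, out.2} {a2.1, a3.1} {a2.2} {a3.2}, out.j being that stage's outer ports
d2 over (a2, a3, a1) gives {out.1, a1.1, a1.2} {out.2} {a2.1, a3.1} {a2.2} {a3.2}, out.j being that stage's outer ports


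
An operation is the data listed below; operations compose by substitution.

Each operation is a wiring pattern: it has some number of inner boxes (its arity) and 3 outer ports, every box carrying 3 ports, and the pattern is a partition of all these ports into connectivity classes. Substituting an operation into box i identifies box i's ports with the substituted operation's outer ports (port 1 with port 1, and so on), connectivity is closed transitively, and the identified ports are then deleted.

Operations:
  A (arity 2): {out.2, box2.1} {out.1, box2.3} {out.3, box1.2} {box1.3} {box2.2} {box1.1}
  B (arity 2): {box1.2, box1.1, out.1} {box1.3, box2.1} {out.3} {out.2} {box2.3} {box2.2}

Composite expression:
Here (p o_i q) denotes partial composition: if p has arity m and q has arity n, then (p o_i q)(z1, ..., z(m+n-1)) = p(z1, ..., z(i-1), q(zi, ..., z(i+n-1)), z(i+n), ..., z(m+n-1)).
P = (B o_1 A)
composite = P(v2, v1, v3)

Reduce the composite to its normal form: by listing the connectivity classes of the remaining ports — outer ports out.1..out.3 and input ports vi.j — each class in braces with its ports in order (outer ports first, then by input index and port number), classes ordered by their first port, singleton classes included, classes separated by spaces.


{out.1, v1.1, v1.3} {out.2} {out.3} {v1.2} {v2.1} {v2.2, v3.1} {v2.3} {v3.2} {v3.3}

Substituting into B glues patterns; closure does the rest.
composing A on (v2, v1), with out.j its own outer ports: {out.1, v1.3} {out.2, v1.1} {out.3, v2.2} {v1.2} {v2.1} {v2.3}
composing B on (v2, v1, v3), with out.j its own outer ports: {out.1, v1.1, v1.3} {out.2} {out.3} {v1.2} {v2.1} {v2.2, v3.1} {v2.3} {v3.2} {v3.3}


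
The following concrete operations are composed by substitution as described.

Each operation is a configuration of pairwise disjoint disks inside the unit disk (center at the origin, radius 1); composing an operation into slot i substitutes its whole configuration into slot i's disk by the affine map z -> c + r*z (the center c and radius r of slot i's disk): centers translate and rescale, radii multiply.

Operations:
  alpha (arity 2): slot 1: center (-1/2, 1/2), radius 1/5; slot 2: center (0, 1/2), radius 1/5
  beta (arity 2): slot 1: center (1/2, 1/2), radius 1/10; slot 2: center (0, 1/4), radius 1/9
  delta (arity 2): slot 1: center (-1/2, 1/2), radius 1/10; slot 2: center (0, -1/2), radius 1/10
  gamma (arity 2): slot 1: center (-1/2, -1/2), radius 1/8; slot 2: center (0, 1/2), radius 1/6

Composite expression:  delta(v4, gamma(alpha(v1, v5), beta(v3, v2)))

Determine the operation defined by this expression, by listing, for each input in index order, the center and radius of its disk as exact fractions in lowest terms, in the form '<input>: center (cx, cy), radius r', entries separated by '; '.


v1: center (-9/160, -87/160), radius 1/400; v2: center (0, -107/240), radius 1/540; v3: center (1/120, -53/120), radius 1/600; v4: center (-1/2, 1/2), radius 1/10; v5: center (-1/20, -87/160), radius 1/400

Each v-disk chains the slot maps above it in delta; radii multiply.
v4: after 1 affine step, its disk has center (-1/2, 1/2), radius 1/10
v1: after 3 affine steps, its disk has center (-9/160, -87/160), radius 1/400
v5: after 3 affine steps, its disk has center (-1/20, -87/160), radius 1/400
v3: after 3 affine steps, its disk has center (1/120, -53/120), radius 1/600
v2: after 3 affine steps, its disk has center (0, -107/240), radius 1/540


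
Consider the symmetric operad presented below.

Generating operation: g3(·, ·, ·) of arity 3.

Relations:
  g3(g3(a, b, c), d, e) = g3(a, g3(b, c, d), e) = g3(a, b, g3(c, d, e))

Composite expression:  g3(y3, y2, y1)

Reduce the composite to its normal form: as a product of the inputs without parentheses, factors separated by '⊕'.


Associativity of g3 dissolves the nesting; only the y-input order survives.
g3(y3, y2, y1) linearizes to y3 ⊕ y2 ⊕ y1

y3 ⊕ y2 ⊕ y1


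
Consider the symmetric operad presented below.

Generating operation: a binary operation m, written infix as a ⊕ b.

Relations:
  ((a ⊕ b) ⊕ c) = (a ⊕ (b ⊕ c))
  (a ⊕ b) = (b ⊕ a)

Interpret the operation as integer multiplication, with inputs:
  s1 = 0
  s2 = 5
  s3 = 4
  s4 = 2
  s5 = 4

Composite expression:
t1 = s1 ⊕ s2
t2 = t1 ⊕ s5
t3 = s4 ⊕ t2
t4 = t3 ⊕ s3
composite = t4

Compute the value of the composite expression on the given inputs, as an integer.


0

(s1 ⊕ s2) = 0
((s1 ⊕ s2) ⊕ s5) = 0
(s4 ⊕ ((s1 ⊕ s2) ⊕ s5)) = 0
((s4 ⊕ ((s1 ⊕ s2) ⊕ s5)) ⊕ s3) = 0


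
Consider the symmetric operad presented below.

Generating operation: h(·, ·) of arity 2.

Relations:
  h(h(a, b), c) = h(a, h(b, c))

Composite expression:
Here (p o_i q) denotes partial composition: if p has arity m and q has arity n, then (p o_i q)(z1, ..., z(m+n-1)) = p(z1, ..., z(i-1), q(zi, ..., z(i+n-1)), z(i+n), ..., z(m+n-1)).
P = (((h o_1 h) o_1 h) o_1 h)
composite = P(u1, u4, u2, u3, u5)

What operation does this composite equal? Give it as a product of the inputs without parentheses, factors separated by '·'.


u1 · u4 · u2 · u3 · u5

All parenthesizations of h agree; list the u-inputs left to right.
h(u1, u4) spells out as u1 · u4
h(h(u1, u4), u2) spells out as u1 · u4 · u2
h(h(h(u1, u4), u2), u3) spells out as u1 · u4 · u2 · u3
h(h(h(h(u1, u4), u2), u3), u5) spells out as u1 · u4 · u2 · u3 · u5


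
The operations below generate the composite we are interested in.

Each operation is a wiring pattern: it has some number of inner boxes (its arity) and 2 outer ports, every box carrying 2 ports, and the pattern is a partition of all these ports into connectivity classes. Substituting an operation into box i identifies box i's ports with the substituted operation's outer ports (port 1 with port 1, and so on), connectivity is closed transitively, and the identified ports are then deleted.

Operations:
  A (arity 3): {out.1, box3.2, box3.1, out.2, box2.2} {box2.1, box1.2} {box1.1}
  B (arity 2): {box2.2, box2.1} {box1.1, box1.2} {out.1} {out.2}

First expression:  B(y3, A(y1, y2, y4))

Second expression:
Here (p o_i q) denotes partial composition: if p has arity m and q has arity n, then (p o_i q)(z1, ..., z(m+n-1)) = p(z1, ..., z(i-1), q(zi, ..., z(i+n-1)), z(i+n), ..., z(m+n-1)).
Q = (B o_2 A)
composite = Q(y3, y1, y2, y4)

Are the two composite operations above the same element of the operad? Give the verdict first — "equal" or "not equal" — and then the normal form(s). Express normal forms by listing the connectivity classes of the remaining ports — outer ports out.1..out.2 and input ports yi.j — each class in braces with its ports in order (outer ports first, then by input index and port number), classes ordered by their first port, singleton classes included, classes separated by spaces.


equal: each reduces to {out.1} {out.2} {y1.1} {y1.2, y2.1} {y2.2, y4.1, y4.2} {y3.1, y3.2}

In normal form, the first expression is {out.1} {out.2} {y1.1} {y1.2, y2.1} {y2.2, y4.1, y4.2} {y3.1, y3.2}
In normal form, the second expression is {out.1} {out.2} {y1.1} {y1.2, y2.1} {y2.2, y4.1, y4.2} {y3.1, y3.2}
Both agree, so they are equal.


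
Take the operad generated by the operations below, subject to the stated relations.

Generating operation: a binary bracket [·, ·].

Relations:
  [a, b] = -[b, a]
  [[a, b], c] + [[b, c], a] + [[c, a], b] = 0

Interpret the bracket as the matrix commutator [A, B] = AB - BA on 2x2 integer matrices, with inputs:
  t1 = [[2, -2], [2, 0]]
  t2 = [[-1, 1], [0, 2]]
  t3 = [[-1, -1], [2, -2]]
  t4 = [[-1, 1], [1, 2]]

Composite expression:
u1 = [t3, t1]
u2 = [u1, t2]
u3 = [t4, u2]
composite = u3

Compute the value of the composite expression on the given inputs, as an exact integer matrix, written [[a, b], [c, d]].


[[-10, -8], [-22, 10]]

[t3, t1] = [[2, 0], [2, -2]]
[[t3, t1], t2] = [[-2, 4], [-6, 2]]
[t4, [[t3, t1], t2]] = [[-10, -8], [-22, 10]]
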